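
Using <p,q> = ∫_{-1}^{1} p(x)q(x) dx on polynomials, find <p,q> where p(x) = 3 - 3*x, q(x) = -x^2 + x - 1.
<p,q> = -10

Expand the product: p(x)·q(x) = 3*x^3 - 6*x^2 + 6*x - 3.
∫_{-1}^{1} of each monomial x^k gives [2/(k+1) if k even, 0 if k odd]. Integrating term-by-term (or equivalently evaluating the antiderivative F(x) = 3*x^4/4 - 2*x^3 + 3*x^2 - 3*x at the endpoints):
  F(1) − F(−1) = -5/4 − (35/4) = -10.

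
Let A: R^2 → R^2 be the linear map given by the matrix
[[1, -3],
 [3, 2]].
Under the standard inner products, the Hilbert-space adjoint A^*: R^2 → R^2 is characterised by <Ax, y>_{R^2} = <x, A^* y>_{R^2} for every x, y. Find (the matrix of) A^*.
A^* = A^T =
[[1, 3],
 [-3, 2]]

For real matrices with standard dot products, the defining identity <Ax, y> = <x, A^* y> gives (Ax)^T y = x^T (A^*) y, i.e. x^T A^T y = x^T (A^*) y. Since this holds for all x, y, we must have A^* = A^T. Therefore
A^* =
[[1, 3],
 [-3, 2]].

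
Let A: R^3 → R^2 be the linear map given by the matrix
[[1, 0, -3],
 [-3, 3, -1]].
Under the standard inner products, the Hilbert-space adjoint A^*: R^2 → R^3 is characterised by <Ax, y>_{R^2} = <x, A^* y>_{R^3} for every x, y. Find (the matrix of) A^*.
A^* = A^T =
[[1, -3],
 [0, 3],
 [-3, -1]]

For real matrices with standard dot products, the defining identity <Ax, y> = <x, A^* y> gives (Ax)^T y = x^T (A^*) y, i.e. x^T A^T y = x^T (A^*) y. Since this holds for all x, y, we must have A^* = A^T. Therefore
A^* =
[[1, -3],
 [0, 3],
 [-3, -1]].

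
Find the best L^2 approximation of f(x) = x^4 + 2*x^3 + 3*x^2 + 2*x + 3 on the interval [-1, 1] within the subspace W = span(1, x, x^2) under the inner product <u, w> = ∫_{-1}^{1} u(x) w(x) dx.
g(x) = 27*x^2/7 + 16*x/5 + 102/35

The best approximation g ∈ W is the orthogonal projection of f onto W. Writing g = a_0 + a_1 x + a_2 x^2, the coefficients solve the normal equations G · a = b where
  G_{ij} = <φ_i, φ_j> and b_i = <f, φ_i>, with φ_0 = 1, φ_1 = x, φ_2 = x^2.
G =
  [2, 0, 2/3]
  [0, 2/3, 0]
  [2/3, 0, 2/5],
b = (42/5, 32/15, 122/35).
Solving gives a_0 = 102/35, a_1 = 16/5, a_2 = 27/7, so
  g(x) = 27*x^2/7 + 16*x/5 + 102/35.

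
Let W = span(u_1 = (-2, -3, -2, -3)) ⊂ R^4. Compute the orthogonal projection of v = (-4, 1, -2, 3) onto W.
proj_W(v) = (0, 0, 0, 0)

Set up U = [u_1 | ... | u_1] ∈ R^(4×1). The projector onto W = col(U) is P = U (U^T U)^(-1) U^T.
Compute U^T U =
  [26],
and U^T v = (0).
Solve U^T U · c = U^T v for the coefficients: c = (0). The projection is proj_W(v) = U c.
Check: (v - proj_W(v)) · u_1 = 0  (should be 0).
Result: proj_W(v) = (0, 0, 0, 0).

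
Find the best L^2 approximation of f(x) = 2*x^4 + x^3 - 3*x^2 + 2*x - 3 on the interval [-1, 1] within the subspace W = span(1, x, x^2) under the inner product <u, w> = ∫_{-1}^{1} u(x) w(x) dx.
g(x) = -9*x^2/7 + 13*x/5 - 111/35

The best approximation g ∈ W is the orthogonal projection of f onto W. Writing g = a_0 + a_1 x + a_2 x^2, the coefficients solve the normal equations G · a = b where
  G_{ij} = <φ_i, φ_j> and b_i = <f, φ_i>, with φ_0 = 1, φ_1 = x, φ_2 = x^2.
G =
  [2, 0, 2/3]
  [0, 2/3, 0]
  [2/3, 0, 2/5],
b = (-36/5, 26/15, -92/35).
Solving gives a_0 = -111/35, a_1 = 13/5, a_2 = -9/7, so
  g(x) = -9*x^2/7 + 13*x/5 - 111/35.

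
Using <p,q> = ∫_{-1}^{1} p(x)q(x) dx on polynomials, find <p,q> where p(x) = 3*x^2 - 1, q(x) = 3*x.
<p,q> = 0

Expand the product: p(x)·q(x) = 9*x^3 - 3*x.
∫_{-1}^{1} of each monomial x^k gives [2/(k+1) if k even, 0 if k odd]. Integrating term-by-term (or equivalently evaluating the antiderivative F(x) = 9*x^4/4 - 3*x^2/2 at the endpoints):
  F(1) − F(−1) = 3/4 − (3/4) = 0.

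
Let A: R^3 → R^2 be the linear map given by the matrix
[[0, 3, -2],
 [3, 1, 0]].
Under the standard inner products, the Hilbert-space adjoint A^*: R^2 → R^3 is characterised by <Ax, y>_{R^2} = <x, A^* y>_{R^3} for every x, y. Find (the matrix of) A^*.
A^* = A^T =
[[0, 3],
 [3, 1],
 [-2, 0]]

For real matrices with standard dot products, the defining identity <Ax, y> = <x, A^* y> gives (Ax)^T y = x^T (A^*) y, i.e. x^T A^T y = x^T (A^*) y. Since this holds for all x, y, we must have A^* = A^T. Therefore
A^* =
[[0, 3],
 [3, 1],
 [-2, 0]].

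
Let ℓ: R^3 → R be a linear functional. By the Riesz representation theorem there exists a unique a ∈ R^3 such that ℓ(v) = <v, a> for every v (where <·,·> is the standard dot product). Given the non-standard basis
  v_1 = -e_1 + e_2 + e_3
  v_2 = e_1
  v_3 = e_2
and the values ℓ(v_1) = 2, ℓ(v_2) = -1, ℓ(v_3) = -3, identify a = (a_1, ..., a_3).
a = (-1, -3, 4)

Write a = (a_1, ..., a_3) in the standard basis. For each basis vector v_i, ℓ(v_i) = <v_i, a> is a linear equation in the a_j's. Collect the n equations into a matrix system V a = ℓ, where row i of V is v_i (expressed in the standard basis). Since V is invertible (lower-triangular with 1s on the diagonal, up to permutation), solve by back-substitution:
  V =
[[-1, 1, 1],
 [1, 0, 0],
 [0, 1, 0]]
  V a = (2, -1, -3)
Solving gives a = (-1, -3, 4).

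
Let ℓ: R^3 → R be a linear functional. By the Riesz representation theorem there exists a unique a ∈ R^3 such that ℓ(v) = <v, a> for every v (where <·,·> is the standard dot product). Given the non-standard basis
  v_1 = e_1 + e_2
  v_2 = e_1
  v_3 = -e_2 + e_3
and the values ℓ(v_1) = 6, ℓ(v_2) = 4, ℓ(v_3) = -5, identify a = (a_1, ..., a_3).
a = (4, 2, -3)

Write a = (a_1, ..., a_3) in the standard basis. For each basis vector v_i, ℓ(v_i) = <v_i, a> is a linear equation in the a_j's. Collect the n equations into a matrix system V a = ℓ, where row i of V is v_i (expressed in the standard basis). Since V is invertible (lower-triangular with 1s on the diagonal, up to permutation), solve by back-substitution:
  V =
[[1, 1, 0],
 [1, 0, 0],
 [0, -1, 1]]
  V a = (6, 4, -5)
Solving gives a = (4, 2, -3).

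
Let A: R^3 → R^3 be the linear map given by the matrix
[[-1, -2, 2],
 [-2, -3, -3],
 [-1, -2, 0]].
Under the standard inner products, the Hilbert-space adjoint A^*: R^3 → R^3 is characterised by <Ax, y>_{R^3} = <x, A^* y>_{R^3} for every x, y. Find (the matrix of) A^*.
A^* = A^T =
[[-1, -2, -1],
 [-2, -3, -2],
 [2, -3, 0]]

For real matrices with standard dot products, the defining identity <Ax, y> = <x, A^* y> gives (Ax)^T y = x^T (A^*) y, i.e. x^T A^T y = x^T (A^*) y. Since this holds for all x, y, we must have A^* = A^T. Therefore
A^* =
[[-1, -2, -1],
 [-2, -3, -2],
 [2, -3, 0]].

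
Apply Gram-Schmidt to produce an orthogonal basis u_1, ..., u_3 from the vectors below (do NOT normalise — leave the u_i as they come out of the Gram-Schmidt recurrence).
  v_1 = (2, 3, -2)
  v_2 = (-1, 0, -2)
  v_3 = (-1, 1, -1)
Orthogonal basis:
  u_1 = (2, 3, -2)
  u_2 = (-21/17, -6/17, -30/17)
  u_3 = (-2/3, 2/3, 1/3)

Apply the Gram-Schmidt recurrence
  u_1 = v_1
  u_i = v_i − Σ_{j<i} ((v_i · u_j) / (u_j · u_j)) · u_j.

Step by step this gives:
  u_1 = (2, 3, -2)
  u_2 = (-21/17, -6/17, -30/17)
  u_3 = (-2/3, 2/3, 1/3)

Orthogonality check:
  u_2 · u_1 = 0 (should be 0)
  u_3 · u_1 = 0 (should be 0)
  u_3 · u_2 = 0 (should be 0)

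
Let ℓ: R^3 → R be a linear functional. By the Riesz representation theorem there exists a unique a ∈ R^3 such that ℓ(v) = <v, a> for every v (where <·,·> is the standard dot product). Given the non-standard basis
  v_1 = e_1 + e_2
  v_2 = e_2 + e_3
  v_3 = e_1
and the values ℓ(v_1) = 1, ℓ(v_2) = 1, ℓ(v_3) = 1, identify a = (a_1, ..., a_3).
a = (1, 0, 1)

Write a = (a_1, ..., a_3) in the standard basis. For each basis vector v_i, ℓ(v_i) = <v_i, a> is a linear equation in the a_j's. Collect the n equations into a matrix system V a = ℓ, where row i of V is v_i (expressed in the standard basis). Since V is invertible (lower-triangular with 1s on the diagonal, up to permutation), solve by back-substitution:
  V =
[[1, 1, 0],
 [0, 1, 1],
 [1, 0, 0]]
  V a = (1, 1, 1)
Solving gives a = (1, 0, 1).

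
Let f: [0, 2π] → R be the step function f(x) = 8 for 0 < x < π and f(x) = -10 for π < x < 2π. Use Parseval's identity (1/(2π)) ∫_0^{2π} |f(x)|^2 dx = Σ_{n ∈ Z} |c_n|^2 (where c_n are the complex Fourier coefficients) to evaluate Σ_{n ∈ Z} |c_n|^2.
Σ |c_n|^2 = 82

Parseval equates the L^2 energy of f (normalised by 1/(2π)) with the ℓ^2 sum of its Fourier coefficients: (1/(2π)) ∫_0^{2π} |f|^2 = Σ |c_n|^2.
Compute the left side: (1/(2π)) [∫_0^π 8^2 dx + ∫_π^{2π} (-10)^2 dx] = (1/(2π)) · (64π + 100π) = (64 + 100)/2 = 82.
So Σ_{n ∈ Z} |c_n|^2 = 82.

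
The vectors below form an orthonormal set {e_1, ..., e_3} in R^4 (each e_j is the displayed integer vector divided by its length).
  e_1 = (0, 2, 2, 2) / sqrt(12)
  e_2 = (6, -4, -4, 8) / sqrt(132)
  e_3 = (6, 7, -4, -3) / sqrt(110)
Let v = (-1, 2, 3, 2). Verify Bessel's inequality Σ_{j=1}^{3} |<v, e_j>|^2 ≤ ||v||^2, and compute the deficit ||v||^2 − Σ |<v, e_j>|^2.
Σ |<v, e_j>|^2 = 18; ||v||^2 = 18; deficit = 0

Write each e_j = u_j / sqrt(<u_j, u_j>) where u_j is the displayed integer vector. Then <v, e_j> = <v, u_j> / sqrt(<u_j, u_j>), so |<v, e_j>|^2 = <v, u_j>^2 / <u_j, u_j>.
Coefficients: <v, e_1> = 14/sqrt(12), <v, e_2> = -10/sqrt(132), <v, e_3> = -10/sqrt(110).
Square and sum: Σ |<v, e_j>|^2 = 18.
Compute ||v||^2 = v·v = 18.
Deficit = 18 − 18 = 0 ≥ 0, confirming Bessel's inequality. (The deficit equals ||v − Σ <v,e_j> e_j||^2, the squared distance from v to span{e_j}.)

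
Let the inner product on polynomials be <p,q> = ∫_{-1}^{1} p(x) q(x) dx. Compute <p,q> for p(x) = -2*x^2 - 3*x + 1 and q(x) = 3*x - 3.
<p,q> = -8

Expand the product: p(x)·q(x) = -6*x^3 - 3*x^2 + 12*x - 3.
∫_{-1}^{1} of each monomial x^k gives [2/(k+1) if k even, 0 if k odd]. Integrating term-by-term (or equivalently evaluating the antiderivative F(x) = -3*x^4/2 - x^3 + 6*x^2 - 3*x at the endpoints):
  F(1) − F(−1) = 1/2 − (17/2) = -8.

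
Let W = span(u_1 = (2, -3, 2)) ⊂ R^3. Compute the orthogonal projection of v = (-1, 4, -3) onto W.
proj_W(v) = (-40/17, 60/17, -40/17)

Set up U = [u_1 | ... | u_1] ∈ R^(3×1). The projector onto W = col(U) is P = U (U^T U)^(-1) U^T.
Compute U^T U =
  [17],
and U^T v = (-20).
Solve U^T U · c = U^T v for the coefficients: c = (-20/17). The projection is proj_W(v) = U c.
Check: (v - proj_W(v)) · u_1 = 0  (should be 0).
Result: proj_W(v) = (-40/17, 60/17, -40/17).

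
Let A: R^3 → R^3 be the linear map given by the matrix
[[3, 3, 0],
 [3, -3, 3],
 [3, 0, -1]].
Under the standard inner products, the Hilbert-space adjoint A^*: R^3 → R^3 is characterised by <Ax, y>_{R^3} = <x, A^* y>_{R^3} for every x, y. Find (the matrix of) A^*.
A^* = A^T =
[[3, 3, 3],
 [3, -3, 0],
 [0, 3, -1]]

For real matrices with standard dot products, the defining identity <Ax, y> = <x, A^* y> gives (Ax)^T y = x^T (A^*) y, i.e. x^T A^T y = x^T (A^*) y. Since this holds for all x, y, we must have A^* = A^T. Therefore
A^* =
[[3, 3, 3],
 [3, -3, 0],
 [0, 3, -1]].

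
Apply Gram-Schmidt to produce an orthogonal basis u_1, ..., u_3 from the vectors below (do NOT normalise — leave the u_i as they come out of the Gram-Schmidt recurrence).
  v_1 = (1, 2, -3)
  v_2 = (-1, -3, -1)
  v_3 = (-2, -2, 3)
Orthogonal basis:
  u_1 = (1, 2, -3)
  u_2 = (-5/7, -17/7, -13/7)
  u_3 = (-121/138, 22/69, -11/138)

Apply the Gram-Schmidt recurrence
  u_1 = v_1
  u_i = v_i − Σ_{j<i} ((v_i · u_j) / (u_j · u_j)) · u_j.

Step by step this gives:
  u_1 = (1, 2, -3)
  u_2 = (-5/7, -17/7, -13/7)
  u_3 = (-121/138, 22/69, -11/138)

Orthogonality check:
  u_2 · u_1 = 0 (should be 0)
  u_3 · u_1 = 0 (should be 0)
  u_3 · u_2 = 0 (should be 0)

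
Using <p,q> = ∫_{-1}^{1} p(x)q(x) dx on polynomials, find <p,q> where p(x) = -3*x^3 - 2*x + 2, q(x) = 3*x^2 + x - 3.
<p,q> = -158/15

Expand the product: p(x)·q(x) = -9*x^5 - 3*x^4 + 3*x^3 + 4*x^2 + 8*x - 6.
∫_{-1}^{1} of each monomial x^k gives [2/(k+1) if k even, 0 if k odd]. Integrating term-by-term (or equivalently evaluating the antiderivative F(x) = -3*x^6/2 - 3*x^5/5 + 3*x^4/4 + 4*x^3/3 + 4*x^2 - 6*x at the endpoints):
  F(1) − F(−1) = -121/60 − (511/60) = -158/15.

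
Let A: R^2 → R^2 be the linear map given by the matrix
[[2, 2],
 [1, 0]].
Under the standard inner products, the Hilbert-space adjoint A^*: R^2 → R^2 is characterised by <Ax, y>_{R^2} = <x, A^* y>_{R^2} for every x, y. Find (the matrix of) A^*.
A^* = A^T =
[[2, 1],
 [2, 0]]

For real matrices with standard dot products, the defining identity <Ax, y> = <x, A^* y> gives (Ax)^T y = x^T (A^*) y, i.e. x^T A^T y = x^T (A^*) y. Since this holds for all x, y, we must have A^* = A^T. Therefore
A^* =
[[2, 1],
 [2, 0]].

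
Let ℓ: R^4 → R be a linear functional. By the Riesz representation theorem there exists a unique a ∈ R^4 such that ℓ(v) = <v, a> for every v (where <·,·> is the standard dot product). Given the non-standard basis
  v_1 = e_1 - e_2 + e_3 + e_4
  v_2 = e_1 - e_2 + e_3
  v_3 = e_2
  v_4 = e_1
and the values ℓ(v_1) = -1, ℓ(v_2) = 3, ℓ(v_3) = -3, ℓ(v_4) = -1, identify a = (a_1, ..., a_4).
a = (-1, -3, 1, -4)

Write a = (a_1, ..., a_4) in the standard basis. For each basis vector v_i, ℓ(v_i) = <v_i, a> is a linear equation in the a_j's. Collect the n equations into a matrix system V a = ℓ, where row i of V is v_i (expressed in the standard basis). Since V is invertible (lower-triangular with 1s on the diagonal, up to permutation), solve by back-substitution:
  V =
[[1, -1, 1, 1],
 [1, -1, 1, 0],
 [0, 1, 0, 0],
 [1, 0, 0, 0]]
  V a = (-1, 3, -3, -1)
Solving gives a = (-1, -3, 1, -4).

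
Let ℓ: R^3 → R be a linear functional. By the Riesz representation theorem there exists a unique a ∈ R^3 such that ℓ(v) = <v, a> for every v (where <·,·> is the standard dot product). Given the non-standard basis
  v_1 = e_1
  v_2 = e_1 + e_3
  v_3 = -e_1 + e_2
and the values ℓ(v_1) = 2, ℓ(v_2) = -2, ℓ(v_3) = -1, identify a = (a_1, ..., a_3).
a = (2, 1, -4)

Write a = (a_1, ..., a_3) in the standard basis. For each basis vector v_i, ℓ(v_i) = <v_i, a> is a linear equation in the a_j's. Collect the n equations into a matrix system V a = ℓ, where row i of V is v_i (expressed in the standard basis). Since V is invertible (lower-triangular with 1s on the diagonal, up to permutation), solve by back-substitution:
  V =
[[1, 0, 0],
 [1, 0, 1],
 [-1, 1, 0]]
  V a = (2, -2, -1)
Solving gives a = (2, 1, -4).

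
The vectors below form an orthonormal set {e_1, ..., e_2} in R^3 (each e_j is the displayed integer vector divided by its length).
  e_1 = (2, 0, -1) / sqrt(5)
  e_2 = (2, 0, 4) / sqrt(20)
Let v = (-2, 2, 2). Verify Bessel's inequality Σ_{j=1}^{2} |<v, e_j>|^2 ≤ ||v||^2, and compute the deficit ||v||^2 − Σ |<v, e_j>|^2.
Σ |<v, e_j>|^2 = 8; ||v||^2 = 12; deficit = 4

Write each e_j = u_j / sqrt(<u_j, u_j>) where u_j is the displayed integer vector. Then <v, e_j> = <v, u_j> / sqrt(<u_j, u_j>), so |<v, e_j>|^2 = <v, u_j>^2 / <u_j, u_j>.
Coefficients: <v, e_1> = -6/sqrt(5), <v, e_2> = 4/sqrt(20).
Square and sum: Σ |<v, e_j>|^2 = 8.
Compute ||v||^2 = v·v = 12.
Deficit = 12 − 8 = 4 ≥ 0, confirming Bessel's inequality. (The deficit equals ||v − Σ <v,e_j> e_j||^2, the squared distance from v to span{e_j}.)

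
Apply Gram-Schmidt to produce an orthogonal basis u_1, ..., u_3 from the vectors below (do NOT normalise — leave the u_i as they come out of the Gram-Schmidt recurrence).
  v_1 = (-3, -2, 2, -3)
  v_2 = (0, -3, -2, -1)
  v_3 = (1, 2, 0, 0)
Orthogonal basis:
  u_1 = (-3, -2, 2, -3)
  u_2 = (15/26, -34/13, -31/13, -11/26)
  u_3 = (45/113, 179/339, -106/339, -325/339)

Apply the Gram-Schmidt recurrence
  u_1 = v_1
  u_i = v_i − Σ_{j<i} ((v_i · u_j) / (u_j · u_j)) · u_j.

Step by step this gives:
  u_1 = (-3, -2, 2, -3)
  u_2 = (15/26, -34/13, -31/13, -11/26)
  u_3 = (45/113, 179/339, -106/339, -325/339)

Orthogonality check:
  u_2 · u_1 = 0 (should be 0)
  u_3 · u_1 = 0 (should be 0)
  u_3 · u_2 = 0 (should be 0)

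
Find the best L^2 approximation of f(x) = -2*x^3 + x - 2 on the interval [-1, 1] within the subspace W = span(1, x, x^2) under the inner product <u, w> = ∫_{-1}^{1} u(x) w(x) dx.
g(x) = -x/5 - 2

The best approximation g ∈ W is the orthogonal projection of f onto W. Writing g = a_0 + a_1 x + a_2 x^2, the coefficients solve the normal equations G · a = b where
  G_{ij} = <φ_i, φ_j> and b_i = <f, φ_i>, with φ_0 = 1, φ_1 = x, φ_2 = x^2.
G =
  [2, 0, 2/3]
  [0, 2/3, 0]
  [2/3, 0, 2/5],
b = (-4, -2/15, -4/3).
Solving gives a_0 = -2, a_1 = -1/5, a_2 = 0, so
  g(x) = -x/5 - 2.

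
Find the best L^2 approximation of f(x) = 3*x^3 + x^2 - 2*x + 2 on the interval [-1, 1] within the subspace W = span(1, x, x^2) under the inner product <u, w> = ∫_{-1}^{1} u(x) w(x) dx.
g(x) = x^2 - x/5 + 2

The best approximation g ∈ W is the orthogonal projection of f onto W. Writing g = a_0 + a_1 x + a_2 x^2, the coefficients solve the normal equations G · a = b where
  G_{ij} = <φ_i, φ_j> and b_i = <f, φ_i>, with φ_0 = 1, φ_1 = x, φ_2 = x^2.
G =
  [2, 0, 2/3]
  [0, 2/3, 0]
  [2/3, 0, 2/5],
b = (14/3, -2/15, 26/15).
Solving gives a_0 = 2, a_1 = -1/5, a_2 = 1, so
  g(x) = x^2 - x/5 + 2.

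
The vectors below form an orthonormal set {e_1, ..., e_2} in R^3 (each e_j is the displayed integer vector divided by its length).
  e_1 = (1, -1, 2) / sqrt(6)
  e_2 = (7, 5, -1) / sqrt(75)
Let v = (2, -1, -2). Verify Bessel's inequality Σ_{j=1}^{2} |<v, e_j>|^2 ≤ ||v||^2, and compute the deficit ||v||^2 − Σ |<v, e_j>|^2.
Σ |<v, e_j>|^2 = 89/50; ||v||^2 = 9; deficit = 361/50

Write each e_j = u_j / sqrt(<u_j, u_j>) where u_j is the displayed integer vector. Then <v, e_j> = <v, u_j> / sqrt(<u_j, u_j>), so |<v, e_j>|^2 = <v, u_j>^2 / <u_j, u_j>.
Coefficients: <v, e_1> = -1/sqrt(6), <v, e_2> = 11/sqrt(75).
Square and sum: Σ |<v, e_j>|^2 = 89/50.
Compute ||v||^2 = v·v = 9.
Deficit = 9 − 89/50 = 361/50 ≥ 0, confirming Bessel's inequality. (The deficit equals ||v − Σ <v,e_j> e_j||^2, the squared distance from v to span{e_j}.)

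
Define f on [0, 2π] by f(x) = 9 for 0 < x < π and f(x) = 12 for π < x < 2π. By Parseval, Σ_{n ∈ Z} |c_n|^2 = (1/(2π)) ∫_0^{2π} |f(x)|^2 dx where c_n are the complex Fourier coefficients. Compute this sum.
Σ |c_n|^2 = 225/2

Parseval equates the L^2 energy of f (normalised by 1/(2π)) with the ℓ^2 sum of its Fourier coefficients: (1/(2π)) ∫_0^{2π} |f|^2 = Σ |c_n|^2.
Compute the left side: (1/(2π)) [∫_0^π 9^2 dx + ∫_π^{2π} 12^2 dx] = (1/(2π)) · (81π + 144π) = (81 + 144)/2 = 225/2.
So Σ_{n ∈ Z} |c_n|^2 = 225/2.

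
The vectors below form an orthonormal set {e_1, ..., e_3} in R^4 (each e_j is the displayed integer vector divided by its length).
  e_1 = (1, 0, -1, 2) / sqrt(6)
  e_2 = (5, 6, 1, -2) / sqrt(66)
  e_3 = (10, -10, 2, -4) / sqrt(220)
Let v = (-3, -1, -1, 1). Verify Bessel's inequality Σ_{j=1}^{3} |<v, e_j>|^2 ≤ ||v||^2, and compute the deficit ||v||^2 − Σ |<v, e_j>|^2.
Σ |<v, e_j>|^2 = 59/5; ||v||^2 = 12; deficit = 1/5

Write each e_j = u_j / sqrt(<u_j, u_j>) where u_j is the displayed integer vector. Then <v, e_j> = <v, u_j> / sqrt(<u_j, u_j>), so |<v, e_j>|^2 = <v, u_j>^2 / <u_j, u_j>.
Coefficients: <v, e_1> = 0/sqrt(6), <v, e_2> = -24/sqrt(66), <v, e_3> = -26/sqrt(220).
Square and sum: Σ |<v, e_j>|^2 = 59/5.
Compute ||v||^2 = v·v = 12.
Deficit = 12 − 59/5 = 1/5 ≥ 0, confirming Bessel's inequality. (The deficit equals ||v − Σ <v,e_j> e_j||^2, the squared distance from v to span{e_j}.)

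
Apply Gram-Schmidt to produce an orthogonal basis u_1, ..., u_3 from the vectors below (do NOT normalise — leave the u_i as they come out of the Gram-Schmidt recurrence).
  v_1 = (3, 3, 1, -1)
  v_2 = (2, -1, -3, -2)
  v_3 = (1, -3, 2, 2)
Orthogonal basis:
  u_1 = (3, 3, 1, -1)
  u_2 = (17/10, -13/10, -31/10, -19/10)
  u_3 = (413/178, -431/178, 273/178, 219/178)

Apply the Gram-Schmidt recurrence
  u_1 = v_1
  u_i = v_i − Σ_{j<i} ((v_i · u_j) / (u_j · u_j)) · u_j.

Step by step this gives:
  u_1 = (3, 3, 1, -1)
  u_2 = (17/10, -13/10, -31/10, -19/10)
  u_3 = (413/178, -431/178, 273/178, 219/178)

Orthogonality check:
  u_2 · u_1 = 0 (should be 0)
  u_3 · u_1 = 0 (should be 0)
  u_3 · u_2 = 0 (should be 0)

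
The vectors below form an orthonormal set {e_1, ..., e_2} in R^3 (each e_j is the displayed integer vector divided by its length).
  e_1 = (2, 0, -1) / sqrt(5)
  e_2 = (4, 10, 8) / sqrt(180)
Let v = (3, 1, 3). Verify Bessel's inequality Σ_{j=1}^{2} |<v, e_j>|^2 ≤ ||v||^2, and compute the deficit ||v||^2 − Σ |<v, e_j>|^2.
Σ |<v, e_j>|^2 = 122/9; ||v||^2 = 19; deficit = 49/9

Write each e_j = u_j / sqrt(<u_j, u_j>) where u_j is the displayed integer vector. Then <v, e_j> = <v, u_j> / sqrt(<u_j, u_j>), so |<v, e_j>|^2 = <v, u_j>^2 / <u_j, u_j>.
Coefficients: <v, e_1> = 3/sqrt(5), <v, e_2> = 46/sqrt(180).
Square and sum: Σ |<v, e_j>|^2 = 122/9.
Compute ||v||^2 = v·v = 19.
Deficit = 19 − 122/9 = 49/9 ≥ 0, confirming Bessel's inequality. (The deficit equals ||v − Σ <v,e_j> e_j||^2, the squared distance from v to span{e_j}.)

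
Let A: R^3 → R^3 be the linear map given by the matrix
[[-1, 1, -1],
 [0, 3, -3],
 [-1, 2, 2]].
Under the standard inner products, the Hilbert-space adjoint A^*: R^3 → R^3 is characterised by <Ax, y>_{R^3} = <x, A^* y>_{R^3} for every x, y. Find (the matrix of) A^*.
A^* = A^T =
[[-1, 0, -1],
 [1, 3, 2],
 [-1, -3, 2]]

For real matrices with standard dot products, the defining identity <Ax, y> = <x, A^* y> gives (Ax)^T y = x^T (A^*) y, i.e. x^T A^T y = x^T (A^*) y. Since this holds for all x, y, we must have A^* = A^T. Therefore
A^* =
[[-1, 0, -1],
 [1, 3, 2],
 [-1, -3, 2]].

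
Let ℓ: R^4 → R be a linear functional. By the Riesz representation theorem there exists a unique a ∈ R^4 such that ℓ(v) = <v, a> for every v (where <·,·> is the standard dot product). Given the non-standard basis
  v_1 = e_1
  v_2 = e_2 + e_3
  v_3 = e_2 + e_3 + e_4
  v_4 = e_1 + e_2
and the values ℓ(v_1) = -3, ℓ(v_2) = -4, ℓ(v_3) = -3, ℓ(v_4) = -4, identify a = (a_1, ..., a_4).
a = (-3, -1, -3, 1)

Write a = (a_1, ..., a_4) in the standard basis. For each basis vector v_i, ℓ(v_i) = <v_i, a> is a linear equation in the a_j's. Collect the n equations into a matrix system V a = ℓ, where row i of V is v_i (expressed in the standard basis). Since V is invertible (lower-triangular with 1s on the diagonal, up to permutation), solve by back-substitution:
  V =
[[1, 0, 0, 0],
 [0, 1, 1, 0],
 [0, 1, 1, 1],
 [1, 1, 0, 0]]
  V a = (-3, -4, -3, -4)
Solving gives a = (-3, -1, -3, 1).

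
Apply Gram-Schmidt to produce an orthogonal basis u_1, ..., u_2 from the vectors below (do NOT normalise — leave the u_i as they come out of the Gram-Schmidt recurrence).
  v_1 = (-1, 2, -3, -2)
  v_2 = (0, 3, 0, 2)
Orthogonal basis:
  u_1 = (-1, 2, -3, -2)
  u_2 = (1/9, 25/9, 1/3, 20/9)

Apply the Gram-Schmidt recurrence
  u_1 = v_1
  u_i = v_i − Σ_{j<i} ((v_i · u_j) / (u_j · u_j)) · u_j.

Step by step this gives:
  u_1 = (-1, 2, -3, -2)
  u_2 = (1/9, 25/9, 1/3, 20/9)

Orthogonality check:
  u_2 · u_1 = 0 (should be 0)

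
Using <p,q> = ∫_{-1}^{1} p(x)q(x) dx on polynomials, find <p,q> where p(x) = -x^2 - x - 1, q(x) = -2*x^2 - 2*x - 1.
<p,q> = 92/15

Expand the product: p(x)·q(x) = 2*x^4 + 4*x^3 + 5*x^2 + 3*x + 1.
∫_{-1}^{1} of each monomial x^k gives [2/(k+1) if k even, 0 if k odd]. Integrating term-by-term (or equivalently evaluating the antiderivative F(x) = 2*x^5/5 + x^4 + 5*x^3/3 + 3*x^2/2 + x at the endpoints):
  F(1) − F(−1) = 167/30 − (-17/30) = 92/15.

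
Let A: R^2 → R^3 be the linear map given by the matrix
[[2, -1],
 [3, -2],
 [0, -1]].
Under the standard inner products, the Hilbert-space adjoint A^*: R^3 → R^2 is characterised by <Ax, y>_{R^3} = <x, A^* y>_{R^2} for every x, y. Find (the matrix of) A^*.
A^* = A^T =
[[2, 3, 0],
 [-1, -2, -1]]

For real matrices with standard dot products, the defining identity <Ax, y> = <x, A^* y> gives (Ax)^T y = x^T (A^*) y, i.e. x^T A^T y = x^T (A^*) y. Since this holds for all x, y, we must have A^* = A^T. Therefore
A^* =
[[2, 3, 0],
 [-1, -2, -1]].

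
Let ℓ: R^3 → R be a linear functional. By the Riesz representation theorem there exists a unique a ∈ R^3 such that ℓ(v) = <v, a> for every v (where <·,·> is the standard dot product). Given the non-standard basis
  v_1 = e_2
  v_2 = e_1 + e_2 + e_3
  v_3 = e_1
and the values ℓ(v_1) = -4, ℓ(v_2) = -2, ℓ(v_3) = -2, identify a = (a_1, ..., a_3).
a = (-2, -4, 4)

Write a = (a_1, ..., a_3) in the standard basis. For each basis vector v_i, ℓ(v_i) = <v_i, a> is a linear equation in the a_j's. Collect the n equations into a matrix system V a = ℓ, where row i of V is v_i (expressed in the standard basis). Since V is invertible (lower-triangular with 1s on the diagonal, up to permutation), solve by back-substitution:
  V =
[[0, 1, 0],
 [1, 1, 1],
 [1, 0, 0]]
  V a = (-4, -2, -2)
Solving gives a = (-2, -4, 4).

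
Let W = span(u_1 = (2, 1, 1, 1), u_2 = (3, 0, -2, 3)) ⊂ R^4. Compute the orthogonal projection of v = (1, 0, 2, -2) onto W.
proj_W(v) = (-1/35, 31/35, 73/35, -32/35)

Set up U = [u_1 | ... | u_2] ∈ R^(4×2). The projector onto W = col(U) is P = U (U^T U)^(-1) U^T.
Compute U^T U =
  [7, 7]
  [7, 22],
and U^T v = (2, -7).
Solve U^T U · c = U^T v for the coefficients: c = (31/35, -3/5). The projection is proj_W(v) = U c.
Check: (v - proj_W(v)) · u_1 = 0  (should be 0).
Check: (v - proj_W(v)) · u_2 = 0  (should be 0).
Result: proj_W(v) = (-1/35, 31/35, 73/35, -32/35).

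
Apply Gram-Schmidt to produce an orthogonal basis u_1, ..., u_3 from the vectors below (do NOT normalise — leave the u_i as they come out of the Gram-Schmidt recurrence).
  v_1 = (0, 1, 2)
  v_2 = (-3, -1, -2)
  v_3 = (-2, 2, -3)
Orthogonal basis:
  u_1 = (0, 1, 2)
  u_2 = (-3, 0, 0)
  u_3 = (0, 14/5, -7/5)

Apply the Gram-Schmidt recurrence
  u_1 = v_1
  u_i = v_i − Σ_{j<i} ((v_i · u_j) / (u_j · u_j)) · u_j.

Step by step this gives:
  u_1 = (0, 1, 2)
  u_2 = (-3, 0, 0)
  u_3 = (0, 14/5, -7/5)

Orthogonality check:
  u_2 · u_1 = 0 (should be 0)
  u_3 · u_1 = 0 (should be 0)
  u_3 · u_2 = 0 (should be 0)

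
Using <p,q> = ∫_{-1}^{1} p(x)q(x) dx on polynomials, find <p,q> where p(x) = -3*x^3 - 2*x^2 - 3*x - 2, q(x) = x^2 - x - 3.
<p,q> = 256/15

Expand the product: p(x)·q(x) = -3*x^5 + x^4 + 8*x^3 + 7*x^2 + 11*x + 6.
∫_{-1}^{1} of each monomial x^k gives [2/(k+1) if k even, 0 if k odd]. Integrating term-by-term (or equivalently evaluating the antiderivative F(x) = -x^6/2 + x^5/5 + 2*x^4 + 7*x^3/3 + 11*x^2/2 + 6*x at the endpoints):
  F(1) − F(−1) = 233/15 − (-23/15) = 256/15.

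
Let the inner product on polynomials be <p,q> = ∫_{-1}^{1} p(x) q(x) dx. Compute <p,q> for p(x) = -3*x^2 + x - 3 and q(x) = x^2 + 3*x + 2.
<p,q> = -86/5

Expand the product: p(x)·q(x) = -3*x^4 - 8*x^3 - 6*x^2 - 7*x - 6.
∫_{-1}^{1} of each monomial x^k gives [2/(k+1) if k even, 0 if k odd]. Integrating term-by-term (or equivalently evaluating the antiderivative F(x) = -3*x^5/5 - 2*x^4 - 2*x^3 - 7*x^2/2 - 6*x at the endpoints):
  F(1) − F(−1) = -141/10 − (31/10) = -86/5.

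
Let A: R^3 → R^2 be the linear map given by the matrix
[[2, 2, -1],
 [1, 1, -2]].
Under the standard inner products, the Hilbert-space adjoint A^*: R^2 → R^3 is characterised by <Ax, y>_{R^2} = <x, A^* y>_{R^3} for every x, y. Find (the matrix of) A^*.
A^* = A^T =
[[2, 1],
 [2, 1],
 [-1, -2]]

For real matrices with standard dot products, the defining identity <Ax, y> = <x, A^* y> gives (Ax)^T y = x^T (A^*) y, i.e. x^T A^T y = x^T (A^*) y. Since this holds for all x, y, we must have A^* = A^T. Therefore
A^* =
[[2, 1],
 [2, 1],
 [-1, -2]].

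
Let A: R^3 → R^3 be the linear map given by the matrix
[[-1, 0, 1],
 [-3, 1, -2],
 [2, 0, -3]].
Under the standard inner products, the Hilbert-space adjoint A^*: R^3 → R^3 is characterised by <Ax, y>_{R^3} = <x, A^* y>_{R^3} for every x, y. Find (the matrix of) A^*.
A^* = A^T =
[[-1, -3, 2],
 [0, 1, 0],
 [1, -2, -3]]

For real matrices with standard dot products, the defining identity <Ax, y> = <x, A^* y> gives (Ax)^T y = x^T (A^*) y, i.e. x^T A^T y = x^T (A^*) y. Since this holds for all x, y, we must have A^* = A^T. Therefore
A^* =
[[-1, -3, 2],
 [0, 1, 0],
 [1, -2, -3]].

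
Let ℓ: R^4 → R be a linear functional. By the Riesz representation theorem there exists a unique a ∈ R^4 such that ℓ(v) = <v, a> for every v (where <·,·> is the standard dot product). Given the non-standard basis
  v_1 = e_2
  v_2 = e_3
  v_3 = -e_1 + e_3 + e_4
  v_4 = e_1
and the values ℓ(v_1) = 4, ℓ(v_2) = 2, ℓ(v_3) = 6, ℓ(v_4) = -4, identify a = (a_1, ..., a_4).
a = (-4, 4, 2, 0)

Write a = (a_1, ..., a_4) in the standard basis. For each basis vector v_i, ℓ(v_i) = <v_i, a> is a linear equation in the a_j's. Collect the n equations into a matrix system V a = ℓ, where row i of V is v_i (expressed in the standard basis). Since V is invertible (lower-triangular with 1s on the diagonal, up to permutation), solve by back-substitution:
  V =
[[0, 1, 0, 0],
 [0, 0, 1, 0],
 [-1, 0, 1, 1],
 [1, 0, 0, 0]]
  V a = (4, 2, 6, -4)
Solving gives a = (-4, 4, 2, 0).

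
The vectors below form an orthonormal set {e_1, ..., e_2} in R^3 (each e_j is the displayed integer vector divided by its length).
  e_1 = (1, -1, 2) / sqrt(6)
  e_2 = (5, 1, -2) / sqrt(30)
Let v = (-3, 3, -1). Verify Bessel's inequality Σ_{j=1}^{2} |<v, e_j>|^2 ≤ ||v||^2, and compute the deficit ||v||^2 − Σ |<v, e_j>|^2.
Σ |<v, e_j>|^2 = 14; ||v||^2 = 19; deficit = 5

Write each e_j = u_j / sqrt(<u_j, u_j>) where u_j is the displayed integer vector. Then <v, e_j> = <v, u_j> / sqrt(<u_j, u_j>), so |<v, e_j>|^2 = <v, u_j>^2 / <u_j, u_j>.
Coefficients: <v, e_1> = -8/sqrt(6), <v, e_2> = -10/sqrt(30).
Square and sum: Σ |<v, e_j>|^2 = 14.
Compute ||v||^2 = v·v = 19.
Deficit = 19 − 14 = 5 ≥ 0, confirming Bessel's inequality. (The deficit equals ||v − Σ <v,e_j> e_j||^2, the squared distance from v to span{e_j}.)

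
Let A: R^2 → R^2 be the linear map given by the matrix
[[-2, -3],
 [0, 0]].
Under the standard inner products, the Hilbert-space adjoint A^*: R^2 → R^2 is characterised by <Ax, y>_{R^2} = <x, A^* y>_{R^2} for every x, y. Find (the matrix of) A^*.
A^* = A^T =
[[-2, 0],
 [-3, 0]]

For real matrices with standard dot products, the defining identity <Ax, y> = <x, A^* y> gives (Ax)^T y = x^T (A^*) y, i.e. x^T A^T y = x^T (A^*) y. Since this holds for all x, y, we must have A^* = A^T. Therefore
A^* =
[[-2, 0],
 [-3, 0]].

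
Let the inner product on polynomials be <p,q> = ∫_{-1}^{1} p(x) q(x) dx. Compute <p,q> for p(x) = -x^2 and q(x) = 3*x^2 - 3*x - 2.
<p,q> = 2/15

Expand the product: p(x)·q(x) = -3*x^4 + 3*x^3 + 2*x^2.
∫_{-1}^{1} of each monomial x^k gives [2/(k+1) if k even, 0 if k odd]. Integrating term-by-term (or equivalently evaluating the antiderivative F(x) = -3*x^5/5 + 3*x^4/4 + 2*x^3/3 at the endpoints):
  F(1) − F(−1) = 49/60 − (41/60) = 2/15.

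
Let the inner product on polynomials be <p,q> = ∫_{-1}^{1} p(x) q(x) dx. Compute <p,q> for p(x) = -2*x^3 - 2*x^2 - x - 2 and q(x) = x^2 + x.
<p,q> = -18/5

Expand the product: p(x)·q(x) = -2*x^5 - 4*x^4 - 3*x^3 - 3*x^2 - 2*x.
∫_{-1}^{1} of each monomial x^k gives [2/(k+1) if k even, 0 if k odd]. Integrating term-by-term (or equivalently evaluating the antiderivative F(x) = -x^6/3 - 4*x^5/5 - 3*x^4/4 - x^3 - x^2 at the endpoints):
  F(1) − F(−1) = -233/60 − (-17/60) = -18/5.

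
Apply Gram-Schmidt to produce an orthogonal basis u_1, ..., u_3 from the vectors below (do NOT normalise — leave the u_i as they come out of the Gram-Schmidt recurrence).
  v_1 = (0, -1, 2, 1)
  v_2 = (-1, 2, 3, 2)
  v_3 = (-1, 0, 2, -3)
Orthogonal basis:
  u_1 = (0, -1, 2, 1)
  u_2 = (-1, 3, 1, 1)
  u_3 = (-1, 1/6, 5/3, -19/6)

Apply the Gram-Schmidt recurrence
  u_1 = v_1
  u_i = v_i − Σ_{j<i} ((v_i · u_j) / (u_j · u_j)) · u_j.

Step by step this gives:
  u_1 = (0, -1, 2, 1)
  u_2 = (-1, 3, 1, 1)
  u_3 = (-1, 1/6, 5/3, -19/6)

Orthogonality check:
  u_2 · u_1 = 0 (should be 0)
  u_3 · u_1 = 0 (should be 0)
  u_3 · u_2 = 0 (should be 0)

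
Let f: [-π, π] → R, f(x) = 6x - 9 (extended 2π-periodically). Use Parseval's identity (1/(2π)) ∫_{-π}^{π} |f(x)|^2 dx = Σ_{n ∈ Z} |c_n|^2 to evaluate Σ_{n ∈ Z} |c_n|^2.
Σ |c_n|^2 = 12π^2 + 81

Expand and integrate term by term over [-π, π]:
  ∫ (6x)^2 dx = 36·(2π^3/3); ∫ 2·6·(-9)·x dx = 0 (odd integrand); ∫ (-9)^2 dx = 81·2π.
So (1/(2π)) ∫_{-π}^{π} (6x - 9)^2 dx = 36π^2/3 + 81 = 12π^2 + 81.
Parseval ⇒ Σ |c_n|^2 = 12π^2 + 81.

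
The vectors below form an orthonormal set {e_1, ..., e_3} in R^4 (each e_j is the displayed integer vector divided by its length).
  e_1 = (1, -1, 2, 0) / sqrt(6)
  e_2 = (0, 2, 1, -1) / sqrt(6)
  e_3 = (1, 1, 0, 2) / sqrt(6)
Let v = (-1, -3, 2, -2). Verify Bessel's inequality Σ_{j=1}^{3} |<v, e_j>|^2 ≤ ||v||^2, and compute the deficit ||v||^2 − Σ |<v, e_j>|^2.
Σ |<v, e_j>|^2 = 52/3; ||v||^2 = 18; deficit = 2/3

Write each e_j = u_j / sqrt(<u_j, u_j>) where u_j is the displayed integer vector. Then <v, e_j> = <v, u_j> / sqrt(<u_j, u_j>), so |<v, e_j>|^2 = <v, u_j>^2 / <u_j, u_j>.
Coefficients: <v, e_1> = 6/sqrt(6), <v, e_2> = -2/sqrt(6), <v, e_3> = -8/sqrt(6).
Square and sum: Σ |<v, e_j>|^2 = 52/3.
Compute ||v||^2 = v·v = 18.
Deficit = 18 − 52/3 = 2/3 ≥ 0, confirming Bessel's inequality. (The deficit equals ||v − Σ <v,e_j> e_j||^2, the squared distance from v to span{e_j}.)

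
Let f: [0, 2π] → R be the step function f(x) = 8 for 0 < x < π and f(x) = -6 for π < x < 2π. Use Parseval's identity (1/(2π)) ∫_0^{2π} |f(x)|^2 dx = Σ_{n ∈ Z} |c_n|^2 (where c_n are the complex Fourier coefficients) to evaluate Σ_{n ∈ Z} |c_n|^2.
Σ |c_n|^2 = 50

Parseval equates the L^2 energy of f (normalised by 1/(2π)) with the ℓ^2 sum of its Fourier coefficients: (1/(2π)) ∫_0^{2π} |f|^2 = Σ |c_n|^2.
Compute the left side: (1/(2π)) [∫_0^π 8^2 dx + ∫_π^{2π} (-6)^2 dx] = (1/(2π)) · (64π + 36π) = (64 + 36)/2 = 50.
So Σ_{n ∈ Z} |c_n|^2 = 50.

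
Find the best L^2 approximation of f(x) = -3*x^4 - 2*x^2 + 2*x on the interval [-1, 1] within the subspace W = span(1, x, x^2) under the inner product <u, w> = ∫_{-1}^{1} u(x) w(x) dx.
g(x) = -32*x^2/7 + 2*x + 9/35

The best approximation g ∈ W is the orthogonal projection of f onto W. Writing g = a_0 + a_1 x + a_2 x^2, the coefficients solve the normal equations G · a = b where
  G_{ij} = <φ_i, φ_j> and b_i = <f, φ_i>, with φ_0 = 1, φ_1 = x, φ_2 = x^2.
G =
  [2, 0, 2/3]
  [0, 2/3, 0]
  [2/3, 0, 2/5],
b = (-38/15, 4/3, -58/35).
Solving gives a_0 = 9/35, a_1 = 2, a_2 = -32/7, so
  g(x) = -32*x^2/7 + 2*x + 9/35.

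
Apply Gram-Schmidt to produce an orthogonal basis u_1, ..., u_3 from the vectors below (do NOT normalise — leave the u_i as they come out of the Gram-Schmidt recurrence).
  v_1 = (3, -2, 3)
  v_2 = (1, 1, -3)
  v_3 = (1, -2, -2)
Orthogonal basis:
  u_1 = (3, -2, 3)
  u_2 = (23/11, 3/11, -21/11)
  u_3 = (-93/178, -186/89, -155/178)

Apply the Gram-Schmidt recurrence
  u_1 = v_1
  u_i = v_i − Σ_{j<i} ((v_i · u_j) / (u_j · u_j)) · u_j.

Step by step this gives:
  u_1 = (3, -2, 3)
  u_2 = (23/11, 3/11, -21/11)
  u_3 = (-93/178, -186/89, -155/178)

Orthogonality check:
  u_2 · u_1 = 0 (should be 0)
  u_3 · u_1 = 0 (should be 0)
  u_3 · u_2 = 0 (should be 0)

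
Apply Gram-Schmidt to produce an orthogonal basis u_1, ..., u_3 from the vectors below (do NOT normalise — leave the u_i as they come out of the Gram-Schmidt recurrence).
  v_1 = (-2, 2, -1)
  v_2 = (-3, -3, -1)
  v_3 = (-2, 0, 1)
Orthogonal basis:
  u_1 = (-2, 2, -1)
  u_2 = (-25/9, -29/9, -8/9)
  u_3 = (-11/17, 11/85, 132/85)

Apply the Gram-Schmidt recurrence
  u_1 = v_1
  u_i = v_i − Σ_{j<i} ((v_i · u_j) / (u_j · u_j)) · u_j.

Step by step this gives:
  u_1 = (-2, 2, -1)
  u_2 = (-25/9, -29/9, -8/9)
  u_3 = (-11/17, 11/85, 132/85)

Orthogonality check:
  u_2 · u_1 = 0 (should be 0)
  u_3 · u_1 = 0 (should be 0)
  u_3 · u_2 = 0 (should be 0)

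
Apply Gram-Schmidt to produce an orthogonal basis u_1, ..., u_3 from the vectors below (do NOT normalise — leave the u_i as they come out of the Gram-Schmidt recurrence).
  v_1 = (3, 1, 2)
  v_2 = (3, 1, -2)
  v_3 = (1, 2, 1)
Orthogonal basis:
  u_1 = (3, 1, 2)
  u_2 = (12/7, 4/7, -20/7)
  u_3 = (-1/2, 3/2, 0)

Apply the Gram-Schmidt recurrence
  u_1 = v_1
  u_i = v_i − Σ_{j<i} ((v_i · u_j) / (u_j · u_j)) · u_j.

Step by step this gives:
  u_1 = (3, 1, 2)
  u_2 = (12/7, 4/7, -20/7)
  u_3 = (-1/2, 3/2, 0)

Orthogonality check:
  u_2 · u_1 = 0 (should be 0)
  u_3 · u_1 = 0 (should be 0)
  u_3 · u_2 = 0 (should be 0)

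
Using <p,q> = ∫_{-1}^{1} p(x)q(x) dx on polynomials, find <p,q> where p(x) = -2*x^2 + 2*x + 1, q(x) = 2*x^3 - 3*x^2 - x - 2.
<p,q> = -2/3

Expand the product: p(x)·q(x) = -4*x^5 + 10*x^4 - 2*x^3 - x^2 - 5*x - 2.
∫_{-1}^{1} of each monomial x^k gives [2/(k+1) if k even, 0 if k odd]. Integrating term-by-term (or equivalently evaluating the antiderivative F(x) = -2*x^6/3 + 2*x^5 - x^4/2 - x^3/3 - 5*x^2/2 - 2*x at the endpoints):
  F(1) − F(−1) = -4 − (-10/3) = -2/3.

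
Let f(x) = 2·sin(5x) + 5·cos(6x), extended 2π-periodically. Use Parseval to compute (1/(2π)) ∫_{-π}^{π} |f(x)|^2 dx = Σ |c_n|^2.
Σ |c_n|^2 = 29/2

Expand |f|^2 and use orthogonality of {sin(nx), cos(mx)} on [-π, π]:
  ∫_{-π}^{π} sin(nx)^2 dx = π, ∫ cos(mx)^2 dx = π, and cross terms integrate to 0.
So ∫_{-π}^{π} f(x)^2 dx = 2^2 · π + 5^2 · π = (4 + 25)π.
Divide by 2π: (4 + 25)/2 = 29/2.
By Parseval, this equals Σ |c_n|^2.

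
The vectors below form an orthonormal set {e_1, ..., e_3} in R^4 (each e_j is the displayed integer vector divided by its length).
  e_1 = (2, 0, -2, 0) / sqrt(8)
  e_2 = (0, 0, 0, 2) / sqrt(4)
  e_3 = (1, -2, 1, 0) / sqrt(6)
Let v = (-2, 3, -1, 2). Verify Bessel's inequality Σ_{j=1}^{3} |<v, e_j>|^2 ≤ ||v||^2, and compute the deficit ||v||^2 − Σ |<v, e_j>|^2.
Σ |<v, e_j>|^2 = 18; ||v||^2 = 18; deficit = 0

Write each e_j = u_j / sqrt(<u_j, u_j>) where u_j is the displayed integer vector. Then <v, e_j> = <v, u_j> / sqrt(<u_j, u_j>), so |<v, e_j>|^2 = <v, u_j>^2 / <u_j, u_j>.
Coefficients: <v, e_1> = -2/sqrt(8), <v, e_2> = 4/sqrt(4), <v, e_3> = -9/sqrt(6).
Square and sum: Σ |<v, e_j>|^2 = 18.
Compute ||v||^2 = v·v = 18.
Deficit = 18 − 18 = 0 ≥ 0, confirming Bessel's inequality. (The deficit equals ||v − Σ <v,e_j> e_j||^2, the squared distance from v to span{e_j}.)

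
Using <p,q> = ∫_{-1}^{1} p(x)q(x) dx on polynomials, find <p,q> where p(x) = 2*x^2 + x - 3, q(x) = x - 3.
<p,q> = 44/3

Expand the product: p(x)·q(x) = 2*x^3 - 5*x^2 - 6*x + 9.
∫_{-1}^{1} of each monomial x^k gives [2/(k+1) if k even, 0 if k odd]. Integrating term-by-term (or equivalently evaluating the antiderivative F(x) = x^4/2 - 5*x^3/3 - 3*x^2 + 9*x at the endpoints):
  F(1) − F(−1) = 29/6 − (-59/6) = 44/3.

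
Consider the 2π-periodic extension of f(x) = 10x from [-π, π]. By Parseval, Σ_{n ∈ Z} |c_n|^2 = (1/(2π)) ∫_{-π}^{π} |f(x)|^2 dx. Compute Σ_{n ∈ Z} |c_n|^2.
Σ |c_n|^2 = 100π^2/3

Expand and integrate term by term over [-π, π]:
  ∫ (10x)^2 dx = 100·(2π^3/3); ∫ 2·10·(0)·x dx = 0 (odd integrand); ∫ 0^2 dx = 0·2π.
So (1/(2π)) ∫_{-π}^{π} (10x)^2 dx = 100π^2/3 + 0 = 100π^2/3.
Parseval ⇒ Σ |c_n|^2 = 100π^2/3.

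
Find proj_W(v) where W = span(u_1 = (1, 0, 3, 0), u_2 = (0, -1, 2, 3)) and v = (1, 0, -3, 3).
proj_W(v) = (-5/4, -3/4, -9/4, 9/4)

Set up U = [u_1 | ... | u_2] ∈ R^(4×2). The projector onto W = col(U) is P = U (U^T U)^(-1) U^T.
Compute U^T U =
  [10, 6]
  [6, 14],
and U^T v = (-8, 3).
Solve U^T U · c = U^T v for the coefficients: c = (-5/4, 3/4). The projection is proj_W(v) = U c.
Check: (v - proj_W(v)) · u_1 = 0  (should be 0).
Check: (v - proj_W(v)) · u_2 = 0  (should be 0).
Result: proj_W(v) = (-5/4, -3/4, -9/4, 9/4).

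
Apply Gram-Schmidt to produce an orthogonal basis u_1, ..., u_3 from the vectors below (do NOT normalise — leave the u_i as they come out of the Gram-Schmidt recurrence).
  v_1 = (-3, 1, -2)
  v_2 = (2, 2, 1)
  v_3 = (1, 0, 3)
Orthogonal basis:
  u_1 = (-3, 1, -2)
  u_2 = (5/7, 17/7, 1/7)
  u_3 = (-19/18, 19/90, 76/45)

Apply the Gram-Schmidt recurrence
  u_1 = v_1
  u_i = v_i − Σ_{j<i} ((v_i · u_j) / (u_j · u_j)) · u_j.

Step by step this gives:
  u_1 = (-3, 1, -2)
  u_2 = (5/7, 17/7, 1/7)
  u_3 = (-19/18, 19/90, 76/45)

Orthogonality check:
  u_2 · u_1 = 0 (should be 0)
  u_3 · u_1 = 0 (should be 0)
  u_3 · u_2 = 0 (should be 0)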